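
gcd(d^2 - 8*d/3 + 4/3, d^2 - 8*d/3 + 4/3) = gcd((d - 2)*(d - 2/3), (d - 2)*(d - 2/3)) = d^2 - 8*d/3 + 4/3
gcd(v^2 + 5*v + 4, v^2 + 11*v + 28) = v + 4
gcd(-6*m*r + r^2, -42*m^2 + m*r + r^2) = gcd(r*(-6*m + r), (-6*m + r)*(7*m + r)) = -6*m + r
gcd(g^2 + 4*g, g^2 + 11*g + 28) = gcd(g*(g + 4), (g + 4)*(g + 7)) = g + 4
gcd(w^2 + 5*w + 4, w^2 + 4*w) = w + 4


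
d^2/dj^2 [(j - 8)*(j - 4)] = 2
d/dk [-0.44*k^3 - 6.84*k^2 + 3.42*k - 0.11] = -1.32*k^2 - 13.68*k + 3.42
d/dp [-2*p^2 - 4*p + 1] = -4*p - 4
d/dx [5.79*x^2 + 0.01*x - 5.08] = 11.58*x + 0.01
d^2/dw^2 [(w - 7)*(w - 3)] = 2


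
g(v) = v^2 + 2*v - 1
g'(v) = 2*v + 2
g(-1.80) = -1.36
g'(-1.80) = -1.60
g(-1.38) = -1.86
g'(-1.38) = -0.76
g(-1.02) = -2.00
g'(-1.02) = -0.04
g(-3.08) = 2.33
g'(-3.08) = -4.16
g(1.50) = 4.25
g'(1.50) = 5.00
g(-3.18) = 2.75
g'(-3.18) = -4.36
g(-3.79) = 5.78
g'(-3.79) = -5.58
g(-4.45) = 9.90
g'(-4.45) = -6.90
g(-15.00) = 194.00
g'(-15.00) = -28.00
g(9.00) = 98.00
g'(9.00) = 20.00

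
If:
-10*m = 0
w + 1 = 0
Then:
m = 0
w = -1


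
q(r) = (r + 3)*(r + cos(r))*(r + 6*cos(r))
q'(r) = (1 - 6*sin(r))*(r + 3)*(r + cos(r)) + (1 - sin(r))*(r + 3)*(r + 6*cos(r)) + (r + cos(r))*(r + 6*cos(r))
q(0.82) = 28.20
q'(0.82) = -7.01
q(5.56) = 543.25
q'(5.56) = 475.01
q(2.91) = -33.53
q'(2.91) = -23.33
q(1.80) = 3.30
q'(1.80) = -35.82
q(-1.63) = 4.59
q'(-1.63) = -18.26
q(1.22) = 21.66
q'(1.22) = -24.61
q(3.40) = -37.39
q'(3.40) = 14.32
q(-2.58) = 11.02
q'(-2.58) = 15.27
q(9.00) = 342.96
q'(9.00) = -89.45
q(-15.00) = -3698.76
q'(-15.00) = 1622.54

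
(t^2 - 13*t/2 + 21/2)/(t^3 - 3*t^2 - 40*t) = (-2*t^2 + 13*t - 21)/(2*t*(-t^2 + 3*t + 40))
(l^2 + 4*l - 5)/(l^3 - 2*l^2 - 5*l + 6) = (l + 5)/(l^2 - l - 6)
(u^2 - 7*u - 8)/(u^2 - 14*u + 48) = (u + 1)/(u - 6)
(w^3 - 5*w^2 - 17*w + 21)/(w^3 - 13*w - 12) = (w^2 - 8*w + 7)/(w^2 - 3*w - 4)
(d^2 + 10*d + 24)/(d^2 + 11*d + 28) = (d + 6)/(d + 7)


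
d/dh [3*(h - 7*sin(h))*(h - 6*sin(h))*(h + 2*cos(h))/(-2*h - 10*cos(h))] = 3*(-(h - 7*sin(h))*(h - 6*sin(h))*(h + 2*cos(h))*(5*sin(h) - 1) + (h + 5*cos(h))*((h - 7*sin(h))*(h - 6*sin(h))*(2*sin(h) - 1) + (h - 7*sin(h))*(h + 2*cos(h))*(6*cos(h) - 1) + (h - 6*sin(h))*(h + 2*cos(h))*(7*cos(h) - 1)))/(2*(h + 5*cos(h))^2)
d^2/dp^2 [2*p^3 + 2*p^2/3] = 12*p + 4/3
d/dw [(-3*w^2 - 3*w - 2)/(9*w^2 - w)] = 2*(15*w^2 + 18*w - 1)/(w^2*(81*w^2 - 18*w + 1))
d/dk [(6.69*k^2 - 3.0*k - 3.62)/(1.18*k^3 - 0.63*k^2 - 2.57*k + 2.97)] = (-7.8942*k^4 + 7.08*k^3 - 6.2685*k^2 + 35.1774*k - 18.2134)/(1.3924*k^6 - 1.4868*k^5 - 5.6683*k^4 + 10.2474*k^3 + 2.8627*k^2 - 15.2658*k + 8.8209)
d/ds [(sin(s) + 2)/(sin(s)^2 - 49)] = (-4*sin(s) + cos(s)^2 - 50)*cos(s)/(sin(s)^2 - 49)^2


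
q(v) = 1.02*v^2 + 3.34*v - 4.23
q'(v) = 2.04*v + 3.34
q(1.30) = 1.84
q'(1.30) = 5.99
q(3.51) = 20.06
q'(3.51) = 10.50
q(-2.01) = -6.82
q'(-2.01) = -0.76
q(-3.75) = -2.41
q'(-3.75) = -4.31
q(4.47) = 31.08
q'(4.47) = 12.46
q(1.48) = 2.95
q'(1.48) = 6.36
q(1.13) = 0.85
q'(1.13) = 5.65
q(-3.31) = -4.11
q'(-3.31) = -3.41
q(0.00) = -4.23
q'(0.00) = 3.34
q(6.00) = 52.53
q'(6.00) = 15.58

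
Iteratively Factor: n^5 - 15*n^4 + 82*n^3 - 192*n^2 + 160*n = (n - 4)*(n^4 - 11*n^3 + 38*n^2 - 40*n) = n*(n - 4)*(n^3 - 11*n^2 + 38*n - 40) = n*(n - 4)*(n - 2)*(n^2 - 9*n + 20) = n*(n - 4)^2*(n - 2)*(n - 5)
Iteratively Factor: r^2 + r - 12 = (r - 3)*(r + 4)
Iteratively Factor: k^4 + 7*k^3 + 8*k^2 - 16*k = (k - 1)*(k^3 + 8*k^2 + 16*k) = (k - 1)*(k + 4)*(k^2 + 4*k) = (k - 1)*(k + 4)^2*(k)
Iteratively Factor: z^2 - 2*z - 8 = (z + 2)*(z - 4)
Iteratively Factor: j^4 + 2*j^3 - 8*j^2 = (j + 4)*(j^3 - 2*j^2) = j*(j + 4)*(j^2 - 2*j) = j*(j - 2)*(j + 4)*(j)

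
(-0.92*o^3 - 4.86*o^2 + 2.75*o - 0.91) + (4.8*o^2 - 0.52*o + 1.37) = -0.92*o^3 - 0.0600000000000005*o^2 + 2.23*o + 0.46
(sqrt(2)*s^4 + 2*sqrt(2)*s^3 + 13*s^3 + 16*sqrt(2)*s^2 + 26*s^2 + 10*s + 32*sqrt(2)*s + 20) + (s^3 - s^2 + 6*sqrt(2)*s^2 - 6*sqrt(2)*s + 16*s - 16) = sqrt(2)*s^4 + 2*sqrt(2)*s^3 + 14*s^3 + 25*s^2 + 22*sqrt(2)*s^2 + 26*s + 26*sqrt(2)*s + 4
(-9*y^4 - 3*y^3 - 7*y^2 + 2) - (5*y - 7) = -9*y^4 - 3*y^3 - 7*y^2 - 5*y + 9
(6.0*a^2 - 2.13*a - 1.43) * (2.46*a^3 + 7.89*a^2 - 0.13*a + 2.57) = 14.76*a^5 + 42.1002*a^4 - 21.1035*a^3 + 4.4142*a^2 - 5.2882*a - 3.6751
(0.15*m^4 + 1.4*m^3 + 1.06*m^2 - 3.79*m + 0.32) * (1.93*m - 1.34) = 0.2895*m^5 + 2.501*m^4 + 0.1698*m^3 - 8.7351*m^2 + 5.6962*m - 0.4288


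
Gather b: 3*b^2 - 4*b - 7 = 3*b^2 - 4*b - 7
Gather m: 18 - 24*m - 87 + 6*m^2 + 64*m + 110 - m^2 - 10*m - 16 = 5*m^2 + 30*m + 25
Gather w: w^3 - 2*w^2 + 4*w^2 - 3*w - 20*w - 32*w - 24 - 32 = w^3 + 2*w^2 - 55*w - 56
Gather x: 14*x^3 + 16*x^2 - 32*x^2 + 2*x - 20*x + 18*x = 14*x^3 - 16*x^2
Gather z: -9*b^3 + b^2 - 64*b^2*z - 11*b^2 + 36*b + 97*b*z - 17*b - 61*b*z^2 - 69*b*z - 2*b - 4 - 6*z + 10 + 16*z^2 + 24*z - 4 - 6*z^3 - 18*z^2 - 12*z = -9*b^3 - 10*b^2 + 17*b - 6*z^3 + z^2*(-61*b - 2) + z*(-64*b^2 + 28*b + 6) + 2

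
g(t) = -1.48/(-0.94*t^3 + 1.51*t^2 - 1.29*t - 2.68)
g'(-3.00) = -0.03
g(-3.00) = -0.04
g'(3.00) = -0.08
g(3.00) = 0.08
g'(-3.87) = -0.01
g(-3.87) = -0.02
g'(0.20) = -0.14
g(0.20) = 0.51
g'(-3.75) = -0.01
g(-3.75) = -0.02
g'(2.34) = -0.16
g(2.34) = 0.16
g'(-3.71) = -0.02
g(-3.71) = -0.02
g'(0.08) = -0.21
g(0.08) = 0.53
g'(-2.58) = -0.06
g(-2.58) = -0.06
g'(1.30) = -0.21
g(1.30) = 0.38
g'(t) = -1.48*(2.82*t^2 - 3.02*t + 1.29)/(-0.94*t^3 + 1.51*t^2 - 1.29*t - 2.68)^2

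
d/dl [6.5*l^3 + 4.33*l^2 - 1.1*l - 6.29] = 19.5*l^2 + 8.66*l - 1.1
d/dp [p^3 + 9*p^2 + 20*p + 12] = 3*p^2 + 18*p + 20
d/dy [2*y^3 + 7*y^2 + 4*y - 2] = 6*y^2 + 14*y + 4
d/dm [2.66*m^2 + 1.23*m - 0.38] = 5.32*m + 1.23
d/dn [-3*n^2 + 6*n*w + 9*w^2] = -6*n + 6*w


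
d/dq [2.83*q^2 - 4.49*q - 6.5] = 5.66*q - 4.49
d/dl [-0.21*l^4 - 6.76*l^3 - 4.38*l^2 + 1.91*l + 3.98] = -0.84*l^3 - 20.28*l^2 - 8.76*l + 1.91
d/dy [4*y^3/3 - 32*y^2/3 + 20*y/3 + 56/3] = 4*y^2 - 64*y/3 + 20/3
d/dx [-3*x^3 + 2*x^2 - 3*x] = -9*x^2 + 4*x - 3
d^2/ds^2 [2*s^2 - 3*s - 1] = 4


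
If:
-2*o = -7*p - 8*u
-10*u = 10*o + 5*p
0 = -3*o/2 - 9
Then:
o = -6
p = -20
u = 16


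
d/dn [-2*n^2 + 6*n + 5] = 6 - 4*n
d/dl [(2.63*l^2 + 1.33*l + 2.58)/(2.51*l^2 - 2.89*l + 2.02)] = (-10.939*l^2 - 2.3264*l + 10.1428)/(6.3001*l^4 - 14.5078*l^3 + 18.4925*l^2 - 11.6756*l + 4.0804)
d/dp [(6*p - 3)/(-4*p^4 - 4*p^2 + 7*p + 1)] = 3*(-8*p^4 - 8*p^2 + 14*p + (2*p - 1)*(16*p^3 + 8*p - 7) + 2)/(4*p^4 + 4*p^2 - 7*p - 1)^2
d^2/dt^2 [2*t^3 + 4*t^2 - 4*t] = 12*t + 8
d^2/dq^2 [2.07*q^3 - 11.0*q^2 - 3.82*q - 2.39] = 12.42*q - 22.0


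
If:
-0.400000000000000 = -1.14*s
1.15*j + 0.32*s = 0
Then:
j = -0.10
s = 0.35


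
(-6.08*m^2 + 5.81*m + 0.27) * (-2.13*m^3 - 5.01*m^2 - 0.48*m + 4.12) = 12.9504*m^5 + 18.0855*m^4 - 26.7648*m^3 - 29.1911*m^2 + 23.8076*m + 1.1124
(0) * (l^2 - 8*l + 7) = 0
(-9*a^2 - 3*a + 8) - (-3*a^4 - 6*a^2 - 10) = 3*a^4 - 3*a^2 - 3*a + 18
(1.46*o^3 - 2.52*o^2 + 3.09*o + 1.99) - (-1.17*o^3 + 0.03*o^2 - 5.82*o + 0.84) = 2.63*o^3 - 2.55*o^2 + 8.91*o + 1.15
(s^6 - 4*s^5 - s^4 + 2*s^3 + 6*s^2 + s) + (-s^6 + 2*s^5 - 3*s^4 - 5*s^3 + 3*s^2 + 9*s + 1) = -2*s^5 - 4*s^4 - 3*s^3 + 9*s^2 + 10*s + 1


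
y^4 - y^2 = y^2*(y - 1)*(y + 1)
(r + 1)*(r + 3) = r^2 + 4*r + 3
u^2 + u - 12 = (u - 3)*(u + 4)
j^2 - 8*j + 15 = (j - 5)*(j - 3)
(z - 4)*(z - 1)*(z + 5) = z^3 - 21*z + 20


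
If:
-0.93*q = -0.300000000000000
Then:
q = 0.32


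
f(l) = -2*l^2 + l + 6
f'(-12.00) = 49.00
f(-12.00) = -294.00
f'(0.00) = 1.00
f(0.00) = 6.00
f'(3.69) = -13.76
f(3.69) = -17.54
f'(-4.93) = 20.72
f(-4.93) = -47.54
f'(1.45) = -4.80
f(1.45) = 3.24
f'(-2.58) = 11.32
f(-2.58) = -9.89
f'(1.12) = -3.48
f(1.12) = 4.61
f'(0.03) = 0.88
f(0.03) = 6.03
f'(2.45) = -8.80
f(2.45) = -3.56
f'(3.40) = -12.60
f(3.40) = -13.72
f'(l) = 1 - 4*l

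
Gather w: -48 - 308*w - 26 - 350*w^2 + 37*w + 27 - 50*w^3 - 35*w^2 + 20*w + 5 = -50*w^3 - 385*w^2 - 251*w - 42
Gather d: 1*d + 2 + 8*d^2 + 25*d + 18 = 8*d^2 + 26*d + 20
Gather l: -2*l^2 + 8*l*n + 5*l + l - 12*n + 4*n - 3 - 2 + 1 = -2*l^2 + l*(8*n + 6) - 8*n - 4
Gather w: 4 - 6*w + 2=6 - 6*w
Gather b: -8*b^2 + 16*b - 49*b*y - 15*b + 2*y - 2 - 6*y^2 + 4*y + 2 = -8*b^2 + b*(1 - 49*y) - 6*y^2 + 6*y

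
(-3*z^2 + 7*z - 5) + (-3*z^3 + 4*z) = -3*z^3 - 3*z^2 + 11*z - 5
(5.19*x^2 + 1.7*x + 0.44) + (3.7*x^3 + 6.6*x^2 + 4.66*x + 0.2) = 3.7*x^3 + 11.79*x^2 + 6.36*x + 0.64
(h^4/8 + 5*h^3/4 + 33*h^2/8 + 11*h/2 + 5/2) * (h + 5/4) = h^5/8 + 45*h^4/32 + 91*h^3/16 + 341*h^2/32 + 75*h/8 + 25/8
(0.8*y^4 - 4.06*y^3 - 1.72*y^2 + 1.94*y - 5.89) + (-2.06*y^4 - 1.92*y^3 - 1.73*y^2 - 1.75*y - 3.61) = -1.26*y^4 - 5.98*y^3 - 3.45*y^2 + 0.19*y - 9.5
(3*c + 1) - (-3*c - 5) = 6*c + 6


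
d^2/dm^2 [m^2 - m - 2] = 2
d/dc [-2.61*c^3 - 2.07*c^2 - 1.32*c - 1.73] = -7.83*c^2 - 4.14*c - 1.32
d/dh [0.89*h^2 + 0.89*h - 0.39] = 1.78*h + 0.89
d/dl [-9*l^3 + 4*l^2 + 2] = l*(8 - 27*l)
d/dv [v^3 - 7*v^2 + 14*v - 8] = 3*v^2 - 14*v + 14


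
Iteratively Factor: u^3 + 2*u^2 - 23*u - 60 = (u + 4)*(u^2 - 2*u - 15) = (u + 3)*(u + 4)*(u - 5)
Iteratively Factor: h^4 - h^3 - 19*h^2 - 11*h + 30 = (h + 3)*(h^3 - 4*h^2 - 7*h + 10) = (h - 1)*(h + 3)*(h^2 - 3*h - 10) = (h - 5)*(h - 1)*(h + 3)*(h + 2)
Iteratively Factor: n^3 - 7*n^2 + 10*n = (n)*(n^2 - 7*n + 10) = n*(n - 2)*(n - 5)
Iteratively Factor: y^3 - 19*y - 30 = (y + 2)*(y^2 - 2*y - 15) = (y - 5)*(y + 2)*(y + 3)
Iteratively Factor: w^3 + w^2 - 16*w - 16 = (w + 1)*(w^2 - 16) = (w - 4)*(w + 1)*(w + 4)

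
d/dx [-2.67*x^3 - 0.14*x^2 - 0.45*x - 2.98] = -8.01*x^2 - 0.28*x - 0.45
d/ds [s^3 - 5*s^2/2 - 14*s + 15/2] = 3*s^2 - 5*s - 14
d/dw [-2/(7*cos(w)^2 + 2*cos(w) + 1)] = -4*(7*cos(w) + 1)*sin(w)/(7*cos(w)^2 + 2*cos(w) + 1)^2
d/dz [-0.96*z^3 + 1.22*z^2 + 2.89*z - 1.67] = -2.88*z^2 + 2.44*z + 2.89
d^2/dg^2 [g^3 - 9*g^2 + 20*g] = 6*g - 18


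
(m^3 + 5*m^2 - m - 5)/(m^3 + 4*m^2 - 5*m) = (m + 1)/m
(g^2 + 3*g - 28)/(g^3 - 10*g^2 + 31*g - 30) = (g^2 + 3*g - 28)/(g^3 - 10*g^2 + 31*g - 30)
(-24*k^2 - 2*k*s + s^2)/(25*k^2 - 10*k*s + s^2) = (-24*k^2 - 2*k*s + s^2)/(25*k^2 - 10*k*s + s^2)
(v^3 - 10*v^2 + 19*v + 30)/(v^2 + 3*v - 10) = (v^3 - 10*v^2 + 19*v + 30)/(v^2 + 3*v - 10)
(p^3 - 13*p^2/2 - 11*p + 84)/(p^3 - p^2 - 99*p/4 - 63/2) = 2*(p - 4)/(2*p + 3)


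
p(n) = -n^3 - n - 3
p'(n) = -3*n^2 - 1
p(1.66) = -9.23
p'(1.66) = -9.27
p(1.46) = -7.57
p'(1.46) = -7.39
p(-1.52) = 2.03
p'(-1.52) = -7.93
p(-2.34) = 12.15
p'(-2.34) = -17.43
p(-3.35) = 37.95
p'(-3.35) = -34.67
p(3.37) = -44.64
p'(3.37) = -35.07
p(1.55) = -8.27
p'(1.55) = -8.21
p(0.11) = -3.11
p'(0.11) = -1.04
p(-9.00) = 735.00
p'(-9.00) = -244.00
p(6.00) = -225.00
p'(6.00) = -109.00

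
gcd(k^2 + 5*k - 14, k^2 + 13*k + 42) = k + 7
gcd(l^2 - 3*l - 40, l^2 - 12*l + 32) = l - 8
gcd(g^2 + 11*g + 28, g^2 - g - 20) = g + 4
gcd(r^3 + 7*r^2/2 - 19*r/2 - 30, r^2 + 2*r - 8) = r + 4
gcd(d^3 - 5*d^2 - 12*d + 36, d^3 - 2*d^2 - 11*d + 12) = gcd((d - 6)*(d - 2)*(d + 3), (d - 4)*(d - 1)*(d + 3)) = d + 3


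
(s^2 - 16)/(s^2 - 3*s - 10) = (16 - s^2)/(-s^2 + 3*s + 10)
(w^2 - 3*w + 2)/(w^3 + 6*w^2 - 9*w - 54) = (w^2 - 3*w + 2)/(w^3 + 6*w^2 - 9*w - 54)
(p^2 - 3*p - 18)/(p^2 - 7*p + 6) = (p + 3)/(p - 1)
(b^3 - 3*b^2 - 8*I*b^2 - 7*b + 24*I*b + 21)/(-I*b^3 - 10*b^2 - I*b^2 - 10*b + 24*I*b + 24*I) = (I*b^3 + b^2*(8 - 3*I) - b*(24 + 7*I) + 21*I)/(b^3 + b^2*(1 - 10*I) - 2*b*(12 + 5*I) - 24)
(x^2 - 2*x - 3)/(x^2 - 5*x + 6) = (x + 1)/(x - 2)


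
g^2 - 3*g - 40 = (g - 8)*(g + 5)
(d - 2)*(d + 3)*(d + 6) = d^3 + 7*d^2 - 36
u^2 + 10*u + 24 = (u + 4)*(u + 6)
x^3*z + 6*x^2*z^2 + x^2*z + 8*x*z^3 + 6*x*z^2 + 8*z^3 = (x + 2*z)*(x + 4*z)*(x*z + z)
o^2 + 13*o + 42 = (o + 6)*(o + 7)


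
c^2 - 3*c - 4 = (c - 4)*(c + 1)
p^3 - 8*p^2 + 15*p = p*(p - 5)*(p - 3)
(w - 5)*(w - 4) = w^2 - 9*w + 20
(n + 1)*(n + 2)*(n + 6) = n^3 + 9*n^2 + 20*n + 12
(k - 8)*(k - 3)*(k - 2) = k^3 - 13*k^2 + 46*k - 48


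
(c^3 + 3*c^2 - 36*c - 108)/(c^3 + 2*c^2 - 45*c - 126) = (c - 6)/(c - 7)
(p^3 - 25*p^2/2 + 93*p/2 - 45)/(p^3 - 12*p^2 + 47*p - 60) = (p^2 - 15*p/2 + 9)/(p^2 - 7*p + 12)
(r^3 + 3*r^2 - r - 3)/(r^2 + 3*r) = r - 1/r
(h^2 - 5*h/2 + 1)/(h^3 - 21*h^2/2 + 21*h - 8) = 1/(h - 8)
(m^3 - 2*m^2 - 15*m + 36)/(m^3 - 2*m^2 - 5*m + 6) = (m^2 + m - 12)/(m^2 + m - 2)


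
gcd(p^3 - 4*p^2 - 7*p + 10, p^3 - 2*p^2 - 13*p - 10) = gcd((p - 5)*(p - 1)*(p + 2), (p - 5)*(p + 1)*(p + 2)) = p^2 - 3*p - 10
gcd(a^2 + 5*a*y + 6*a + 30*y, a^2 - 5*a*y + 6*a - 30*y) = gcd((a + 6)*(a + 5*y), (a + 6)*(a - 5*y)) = a + 6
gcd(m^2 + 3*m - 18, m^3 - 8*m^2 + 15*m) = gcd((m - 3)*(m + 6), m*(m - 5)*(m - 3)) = m - 3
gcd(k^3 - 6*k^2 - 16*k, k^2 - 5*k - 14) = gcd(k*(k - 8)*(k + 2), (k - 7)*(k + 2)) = k + 2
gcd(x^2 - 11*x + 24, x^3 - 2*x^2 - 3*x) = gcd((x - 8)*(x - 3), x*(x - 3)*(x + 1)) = x - 3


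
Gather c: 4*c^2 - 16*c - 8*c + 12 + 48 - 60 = 4*c^2 - 24*c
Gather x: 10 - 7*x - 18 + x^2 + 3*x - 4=x^2 - 4*x - 12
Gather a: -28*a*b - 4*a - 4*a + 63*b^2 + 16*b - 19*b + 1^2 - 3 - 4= a*(-28*b - 8) + 63*b^2 - 3*b - 6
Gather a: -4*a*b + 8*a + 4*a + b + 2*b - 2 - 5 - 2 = a*(12 - 4*b) + 3*b - 9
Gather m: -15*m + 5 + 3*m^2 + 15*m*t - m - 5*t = 3*m^2 + m*(15*t - 16) - 5*t + 5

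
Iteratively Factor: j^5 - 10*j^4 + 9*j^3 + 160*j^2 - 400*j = (j + 4)*(j^4 - 14*j^3 + 65*j^2 - 100*j) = (j - 5)*(j + 4)*(j^3 - 9*j^2 + 20*j) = j*(j - 5)*(j + 4)*(j^2 - 9*j + 20) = j*(j - 5)^2*(j + 4)*(j - 4)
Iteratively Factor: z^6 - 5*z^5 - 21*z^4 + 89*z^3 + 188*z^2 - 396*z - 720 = (z - 5)*(z^5 - 21*z^3 - 16*z^2 + 108*z + 144) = (z - 5)*(z + 3)*(z^4 - 3*z^3 - 12*z^2 + 20*z + 48) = (z - 5)*(z - 3)*(z + 3)*(z^3 - 12*z - 16) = (z - 5)*(z - 3)*(z + 2)*(z + 3)*(z^2 - 2*z - 8) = (z - 5)*(z - 3)*(z + 2)^2*(z + 3)*(z - 4)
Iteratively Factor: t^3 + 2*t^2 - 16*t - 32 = (t + 2)*(t^2 - 16) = (t + 2)*(t + 4)*(t - 4)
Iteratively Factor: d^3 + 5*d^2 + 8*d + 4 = (d + 2)*(d^2 + 3*d + 2) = (d + 1)*(d + 2)*(d + 2)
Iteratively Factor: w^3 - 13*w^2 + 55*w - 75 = (w - 5)*(w^2 - 8*w + 15) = (w - 5)^2*(w - 3)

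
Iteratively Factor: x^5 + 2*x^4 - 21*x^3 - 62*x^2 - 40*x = (x + 4)*(x^4 - 2*x^3 - 13*x^2 - 10*x) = x*(x + 4)*(x^3 - 2*x^2 - 13*x - 10) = x*(x + 1)*(x + 4)*(x^2 - 3*x - 10) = x*(x + 1)*(x + 2)*(x + 4)*(x - 5)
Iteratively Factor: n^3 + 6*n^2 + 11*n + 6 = (n + 2)*(n^2 + 4*n + 3) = (n + 1)*(n + 2)*(n + 3)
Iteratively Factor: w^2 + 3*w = (w)*(w + 3)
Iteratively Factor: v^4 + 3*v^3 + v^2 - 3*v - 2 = (v + 1)*(v^3 + 2*v^2 - v - 2) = (v + 1)*(v + 2)*(v^2 - 1) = (v + 1)^2*(v + 2)*(v - 1)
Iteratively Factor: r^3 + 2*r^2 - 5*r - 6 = (r + 1)*(r^2 + r - 6) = (r + 1)*(r + 3)*(r - 2)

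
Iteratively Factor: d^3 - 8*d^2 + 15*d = (d - 5)*(d^2 - 3*d) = d*(d - 5)*(d - 3)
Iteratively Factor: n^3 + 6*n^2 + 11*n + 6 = (n + 3)*(n^2 + 3*n + 2) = (n + 2)*(n + 3)*(n + 1)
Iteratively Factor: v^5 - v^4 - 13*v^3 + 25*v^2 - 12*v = (v)*(v^4 - v^3 - 13*v^2 + 25*v - 12) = v*(v - 3)*(v^3 + 2*v^2 - 7*v + 4) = v*(v - 3)*(v + 4)*(v^2 - 2*v + 1) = v*(v - 3)*(v - 1)*(v + 4)*(v - 1)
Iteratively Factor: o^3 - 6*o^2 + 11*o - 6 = (o - 1)*(o^2 - 5*o + 6) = (o - 2)*(o - 1)*(o - 3)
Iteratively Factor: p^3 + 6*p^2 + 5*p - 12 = (p + 4)*(p^2 + 2*p - 3) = (p - 1)*(p + 4)*(p + 3)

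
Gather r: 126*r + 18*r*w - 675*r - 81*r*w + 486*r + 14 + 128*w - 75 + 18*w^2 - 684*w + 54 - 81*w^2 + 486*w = r*(-63*w - 63) - 63*w^2 - 70*w - 7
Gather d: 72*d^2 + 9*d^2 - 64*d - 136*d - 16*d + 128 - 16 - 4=81*d^2 - 216*d + 108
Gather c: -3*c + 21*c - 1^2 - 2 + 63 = 18*c + 60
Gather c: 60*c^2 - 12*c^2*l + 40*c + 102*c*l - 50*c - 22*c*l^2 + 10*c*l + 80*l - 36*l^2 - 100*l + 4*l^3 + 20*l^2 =c^2*(60 - 12*l) + c*(-22*l^2 + 112*l - 10) + 4*l^3 - 16*l^2 - 20*l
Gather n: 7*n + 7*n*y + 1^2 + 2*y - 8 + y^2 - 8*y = n*(7*y + 7) + y^2 - 6*y - 7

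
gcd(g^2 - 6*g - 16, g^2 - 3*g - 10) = g + 2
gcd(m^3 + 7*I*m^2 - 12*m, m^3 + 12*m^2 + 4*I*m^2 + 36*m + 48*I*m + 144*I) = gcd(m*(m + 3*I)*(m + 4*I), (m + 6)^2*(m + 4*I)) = m + 4*I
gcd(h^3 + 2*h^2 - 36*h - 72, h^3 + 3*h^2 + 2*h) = h + 2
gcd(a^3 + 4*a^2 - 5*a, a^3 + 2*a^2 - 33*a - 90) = a + 5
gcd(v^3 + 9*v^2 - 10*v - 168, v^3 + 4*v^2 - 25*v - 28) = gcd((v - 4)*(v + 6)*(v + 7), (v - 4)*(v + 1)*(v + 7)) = v^2 + 3*v - 28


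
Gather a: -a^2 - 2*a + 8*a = -a^2 + 6*a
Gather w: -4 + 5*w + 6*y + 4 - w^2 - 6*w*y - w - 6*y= -w^2 + w*(4 - 6*y)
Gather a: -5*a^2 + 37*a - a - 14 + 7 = -5*a^2 + 36*a - 7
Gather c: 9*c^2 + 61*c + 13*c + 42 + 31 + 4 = 9*c^2 + 74*c + 77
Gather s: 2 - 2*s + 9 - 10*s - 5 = 6 - 12*s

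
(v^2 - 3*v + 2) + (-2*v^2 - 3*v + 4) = -v^2 - 6*v + 6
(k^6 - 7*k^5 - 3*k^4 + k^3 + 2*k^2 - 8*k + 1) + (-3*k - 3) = k^6 - 7*k^5 - 3*k^4 + k^3 + 2*k^2 - 11*k - 2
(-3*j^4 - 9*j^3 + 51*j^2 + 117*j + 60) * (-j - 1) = 3*j^5 + 12*j^4 - 42*j^3 - 168*j^2 - 177*j - 60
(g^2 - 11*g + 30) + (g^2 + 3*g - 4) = 2*g^2 - 8*g + 26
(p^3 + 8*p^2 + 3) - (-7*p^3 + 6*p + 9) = 8*p^3 + 8*p^2 - 6*p - 6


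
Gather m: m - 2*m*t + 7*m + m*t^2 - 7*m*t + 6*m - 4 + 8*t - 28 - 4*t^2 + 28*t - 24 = m*(t^2 - 9*t + 14) - 4*t^2 + 36*t - 56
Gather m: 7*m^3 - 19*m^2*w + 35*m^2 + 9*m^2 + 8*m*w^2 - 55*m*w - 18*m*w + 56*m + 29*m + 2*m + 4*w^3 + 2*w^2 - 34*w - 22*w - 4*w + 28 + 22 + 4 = 7*m^3 + m^2*(44 - 19*w) + m*(8*w^2 - 73*w + 87) + 4*w^3 + 2*w^2 - 60*w + 54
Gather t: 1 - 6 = -5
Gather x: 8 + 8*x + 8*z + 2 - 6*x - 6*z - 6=2*x + 2*z + 4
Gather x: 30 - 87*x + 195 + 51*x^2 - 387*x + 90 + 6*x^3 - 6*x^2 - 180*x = 6*x^3 + 45*x^2 - 654*x + 315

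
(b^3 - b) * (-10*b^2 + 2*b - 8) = -10*b^5 + 2*b^4 + 2*b^3 - 2*b^2 + 8*b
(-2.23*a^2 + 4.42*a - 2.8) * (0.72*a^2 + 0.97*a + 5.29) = -1.6056*a^4 + 1.0193*a^3 - 9.5253*a^2 + 20.6658*a - 14.812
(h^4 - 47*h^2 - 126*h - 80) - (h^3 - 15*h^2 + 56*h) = h^4 - h^3 - 32*h^2 - 182*h - 80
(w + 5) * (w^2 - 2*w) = w^3 + 3*w^2 - 10*w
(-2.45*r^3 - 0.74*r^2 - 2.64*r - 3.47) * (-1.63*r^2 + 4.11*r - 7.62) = 3.9935*r^5 - 8.8633*r^4 + 19.9308*r^3 + 0.4445*r^2 + 5.8551*r + 26.4414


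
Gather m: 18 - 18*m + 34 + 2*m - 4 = 48 - 16*m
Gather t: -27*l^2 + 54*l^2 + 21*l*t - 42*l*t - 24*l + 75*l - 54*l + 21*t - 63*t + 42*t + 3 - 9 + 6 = 27*l^2 - 21*l*t - 3*l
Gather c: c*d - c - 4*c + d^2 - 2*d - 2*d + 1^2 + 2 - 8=c*(d - 5) + d^2 - 4*d - 5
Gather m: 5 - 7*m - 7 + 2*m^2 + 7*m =2*m^2 - 2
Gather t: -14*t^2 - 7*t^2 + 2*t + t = -21*t^2 + 3*t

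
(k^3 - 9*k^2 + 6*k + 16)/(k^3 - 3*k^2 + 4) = (k - 8)/(k - 2)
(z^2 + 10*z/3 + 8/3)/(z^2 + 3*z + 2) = (z + 4/3)/(z + 1)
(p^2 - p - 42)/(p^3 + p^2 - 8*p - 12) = (p^2 - p - 42)/(p^3 + p^2 - 8*p - 12)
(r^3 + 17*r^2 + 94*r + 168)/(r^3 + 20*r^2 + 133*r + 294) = (r + 4)/(r + 7)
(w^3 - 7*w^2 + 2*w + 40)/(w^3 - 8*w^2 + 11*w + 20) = (w + 2)/(w + 1)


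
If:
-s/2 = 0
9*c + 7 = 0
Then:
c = -7/9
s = 0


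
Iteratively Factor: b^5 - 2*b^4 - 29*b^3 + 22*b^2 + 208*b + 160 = (b + 2)*(b^4 - 4*b^3 - 21*b^2 + 64*b + 80) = (b + 2)*(b + 4)*(b^3 - 8*b^2 + 11*b + 20) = (b - 4)*(b + 2)*(b + 4)*(b^2 - 4*b - 5) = (b - 5)*(b - 4)*(b + 2)*(b + 4)*(b + 1)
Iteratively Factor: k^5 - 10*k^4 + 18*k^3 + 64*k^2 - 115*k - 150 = (k - 3)*(k^4 - 7*k^3 - 3*k^2 + 55*k + 50) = (k - 5)*(k - 3)*(k^3 - 2*k^2 - 13*k - 10) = (k - 5)*(k - 3)*(k + 2)*(k^2 - 4*k - 5) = (k - 5)^2*(k - 3)*(k + 2)*(k + 1)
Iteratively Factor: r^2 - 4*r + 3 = (r - 3)*(r - 1)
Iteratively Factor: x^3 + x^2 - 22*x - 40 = (x - 5)*(x^2 + 6*x + 8) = (x - 5)*(x + 4)*(x + 2)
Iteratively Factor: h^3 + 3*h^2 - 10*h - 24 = (h + 2)*(h^2 + h - 12) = (h + 2)*(h + 4)*(h - 3)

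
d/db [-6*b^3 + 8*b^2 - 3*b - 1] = -18*b^2 + 16*b - 3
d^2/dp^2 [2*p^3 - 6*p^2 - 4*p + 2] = 12*p - 12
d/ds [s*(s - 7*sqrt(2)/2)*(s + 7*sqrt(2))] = 3*s^2 + 7*sqrt(2)*s - 49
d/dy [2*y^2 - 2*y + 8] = 4*y - 2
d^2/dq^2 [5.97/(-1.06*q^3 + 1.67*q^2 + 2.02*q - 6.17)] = ((37.9692*q - 19.9398)*(1.06*q^3 - 1.67*q^2 - 2.02*q + 6.17) - 5.97*(-6.36*q^2 + 6.68*q + 4.04)*(-3.18*q^2 + 3.34*q + 2.02))/(1.06*q^3 - 1.67*q^2 - 2.02*q + 6.17)^3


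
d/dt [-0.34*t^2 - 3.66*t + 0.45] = -0.68*t - 3.66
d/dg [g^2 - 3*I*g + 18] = 2*g - 3*I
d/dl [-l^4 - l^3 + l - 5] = -4*l^3 - 3*l^2 + 1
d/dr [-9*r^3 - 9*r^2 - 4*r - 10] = -27*r^2 - 18*r - 4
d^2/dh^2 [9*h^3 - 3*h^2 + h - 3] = 54*h - 6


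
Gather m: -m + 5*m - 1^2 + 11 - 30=4*m - 20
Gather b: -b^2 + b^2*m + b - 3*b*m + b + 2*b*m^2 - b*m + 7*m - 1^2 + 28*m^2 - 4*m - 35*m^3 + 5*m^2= b^2*(m - 1) + b*(2*m^2 - 4*m + 2) - 35*m^3 + 33*m^2 + 3*m - 1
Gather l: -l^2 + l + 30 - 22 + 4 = -l^2 + l + 12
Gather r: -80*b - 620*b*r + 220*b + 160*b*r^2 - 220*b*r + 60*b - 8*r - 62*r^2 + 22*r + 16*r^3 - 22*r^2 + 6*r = 200*b + 16*r^3 + r^2*(160*b - 84) + r*(20 - 840*b)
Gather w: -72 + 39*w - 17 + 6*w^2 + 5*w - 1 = 6*w^2 + 44*w - 90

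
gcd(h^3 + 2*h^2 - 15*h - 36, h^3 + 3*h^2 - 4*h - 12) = h + 3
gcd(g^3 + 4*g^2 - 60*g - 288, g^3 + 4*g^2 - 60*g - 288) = g^3 + 4*g^2 - 60*g - 288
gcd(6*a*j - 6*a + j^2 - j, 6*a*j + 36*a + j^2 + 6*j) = 6*a + j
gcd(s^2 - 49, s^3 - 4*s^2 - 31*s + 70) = s - 7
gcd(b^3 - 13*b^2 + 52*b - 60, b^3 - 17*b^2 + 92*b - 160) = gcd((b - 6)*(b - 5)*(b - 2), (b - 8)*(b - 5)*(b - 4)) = b - 5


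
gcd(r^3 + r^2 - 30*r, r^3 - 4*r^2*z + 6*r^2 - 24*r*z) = r^2 + 6*r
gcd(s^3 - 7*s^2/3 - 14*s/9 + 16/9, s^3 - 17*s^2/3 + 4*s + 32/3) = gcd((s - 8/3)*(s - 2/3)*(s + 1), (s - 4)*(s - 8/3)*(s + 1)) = s^2 - 5*s/3 - 8/3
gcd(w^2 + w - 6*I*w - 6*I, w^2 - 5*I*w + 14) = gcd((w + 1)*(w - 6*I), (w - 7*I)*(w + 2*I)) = 1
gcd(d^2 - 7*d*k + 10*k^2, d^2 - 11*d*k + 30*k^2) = d - 5*k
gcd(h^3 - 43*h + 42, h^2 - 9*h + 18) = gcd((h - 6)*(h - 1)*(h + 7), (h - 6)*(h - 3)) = h - 6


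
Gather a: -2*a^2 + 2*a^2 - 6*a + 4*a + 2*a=0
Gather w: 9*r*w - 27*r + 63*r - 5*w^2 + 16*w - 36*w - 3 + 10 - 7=36*r - 5*w^2 + w*(9*r - 20)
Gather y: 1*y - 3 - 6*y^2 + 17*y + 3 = -6*y^2 + 18*y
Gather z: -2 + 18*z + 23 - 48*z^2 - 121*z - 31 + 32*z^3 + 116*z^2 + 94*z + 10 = 32*z^3 + 68*z^2 - 9*z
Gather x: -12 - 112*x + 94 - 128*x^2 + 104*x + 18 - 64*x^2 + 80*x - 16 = -192*x^2 + 72*x + 84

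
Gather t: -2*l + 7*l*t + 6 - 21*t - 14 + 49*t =-2*l + t*(7*l + 28) - 8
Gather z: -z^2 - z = -z^2 - z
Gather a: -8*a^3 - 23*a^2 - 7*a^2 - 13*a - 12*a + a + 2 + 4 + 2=-8*a^3 - 30*a^2 - 24*a + 8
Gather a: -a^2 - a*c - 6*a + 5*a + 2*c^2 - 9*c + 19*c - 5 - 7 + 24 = -a^2 + a*(-c - 1) + 2*c^2 + 10*c + 12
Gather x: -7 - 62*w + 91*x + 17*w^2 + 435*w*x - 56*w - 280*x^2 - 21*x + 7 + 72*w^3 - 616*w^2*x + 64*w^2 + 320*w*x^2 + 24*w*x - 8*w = 72*w^3 + 81*w^2 - 126*w + x^2*(320*w - 280) + x*(-616*w^2 + 459*w + 70)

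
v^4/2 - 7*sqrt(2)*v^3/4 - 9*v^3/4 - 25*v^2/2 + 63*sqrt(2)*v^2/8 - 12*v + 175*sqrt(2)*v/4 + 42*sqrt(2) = (v/2 + 1)*(v - 8)*(v + 3/2)*(v - 7*sqrt(2)/2)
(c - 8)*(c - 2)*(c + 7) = c^3 - 3*c^2 - 54*c + 112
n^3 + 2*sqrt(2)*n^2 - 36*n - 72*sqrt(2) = (n - 6)*(n + 6)*(n + 2*sqrt(2))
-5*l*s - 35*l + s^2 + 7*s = (-5*l + s)*(s + 7)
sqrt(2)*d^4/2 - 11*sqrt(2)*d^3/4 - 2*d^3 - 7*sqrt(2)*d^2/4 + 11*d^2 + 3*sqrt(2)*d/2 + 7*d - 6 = (d - 6)*(d - 1/2)*(d - 2*sqrt(2))*(sqrt(2)*d/2 + sqrt(2)/2)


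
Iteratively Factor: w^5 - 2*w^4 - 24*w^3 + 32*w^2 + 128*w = (w - 4)*(w^4 + 2*w^3 - 16*w^2 - 32*w) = (w - 4)*(w + 2)*(w^3 - 16*w) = w*(w - 4)*(w + 2)*(w^2 - 16) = w*(w - 4)^2*(w + 2)*(w + 4)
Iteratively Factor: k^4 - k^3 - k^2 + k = (k)*(k^3 - k^2 - k + 1) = k*(k - 1)*(k^2 - 1) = k*(k - 1)*(k + 1)*(k - 1)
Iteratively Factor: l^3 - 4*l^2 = (l - 4)*(l^2) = l*(l - 4)*(l)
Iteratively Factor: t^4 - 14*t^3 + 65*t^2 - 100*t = (t - 5)*(t^3 - 9*t^2 + 20*t) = (t - 5)^2*(t^2 - 4*t) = t*(t - 5)^2*(t - 4)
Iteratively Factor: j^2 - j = (j)*(j - 1)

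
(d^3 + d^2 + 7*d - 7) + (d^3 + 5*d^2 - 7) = 2*d^3 + 6*d^2 + 7*d - 14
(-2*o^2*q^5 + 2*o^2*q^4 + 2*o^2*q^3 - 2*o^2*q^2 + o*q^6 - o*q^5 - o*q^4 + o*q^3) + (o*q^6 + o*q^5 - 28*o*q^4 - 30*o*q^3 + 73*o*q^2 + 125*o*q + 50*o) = -2*o^2*q^5 + 2*o^2*q^4 + 2*o^2*q^3 - 2*o^2*q^2 + 2*o*q^6 - 29*o*q^4 - 29*o*q^3 + 73*o*q^2 + 125*o*q + 50*o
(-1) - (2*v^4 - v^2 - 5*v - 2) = -2*v^4 + v^2 + 5*v + 1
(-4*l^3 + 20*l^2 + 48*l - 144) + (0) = -4*l^3 + 20*l^2 + 48*l - 144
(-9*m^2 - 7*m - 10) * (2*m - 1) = -18*m^3 - 5*m^2 - 13*m + 10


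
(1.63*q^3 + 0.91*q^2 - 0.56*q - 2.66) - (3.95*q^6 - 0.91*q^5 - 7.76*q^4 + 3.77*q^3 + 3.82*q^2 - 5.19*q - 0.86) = -3.95*q^6 + 0.91*q^5 + 7.76*q^4 - 2.14*q^3 - 2.91*q^2 + 4.63*q - 1.8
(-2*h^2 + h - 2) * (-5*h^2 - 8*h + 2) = 10*h^4 + 11*h^3 - 2*h^2 + 18*h - 4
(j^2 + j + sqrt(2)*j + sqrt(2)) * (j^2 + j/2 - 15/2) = j^4 + sqrt(2)*j^3 + 3*j^3/2 - 7*j^2 + 3*sqrt(2)*j^2/2 - 7*sqrt(2)*j - 15*j/2 - 15*sqrt(2)/2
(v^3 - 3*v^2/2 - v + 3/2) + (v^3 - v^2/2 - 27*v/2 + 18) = 2*v^3 - 2*v^2 - 29*v/2 + 39/2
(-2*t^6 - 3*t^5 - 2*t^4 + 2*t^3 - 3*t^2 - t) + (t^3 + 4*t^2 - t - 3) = -2*t^6 - 3*t^5 - 2*t^4 + 3*t^3 + t^2 - 2*t - 3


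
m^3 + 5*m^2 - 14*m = m*(m - 2)*(m + 7)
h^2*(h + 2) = h^3 + 2*h^2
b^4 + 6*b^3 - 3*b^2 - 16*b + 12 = (b - 1)^2*(b + 2)*(b + 6)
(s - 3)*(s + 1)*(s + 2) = s^3 - 7*s - 6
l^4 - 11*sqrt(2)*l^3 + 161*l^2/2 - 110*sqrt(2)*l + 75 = (l - 5*sqrt(2))*(l - 3*sqrt(2))*(l - 5*sqrt(2)/2)*(l - sqrt(2)/2)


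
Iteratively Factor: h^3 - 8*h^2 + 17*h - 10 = (h - 5)*(h^2 - 3*h + 2) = (h - 5)*(h - 1)*(h - 2)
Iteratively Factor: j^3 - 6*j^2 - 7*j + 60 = (j - 4)*(j^2 - 2*j - 15) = (j - 4)*(j + 3)*(j - 5)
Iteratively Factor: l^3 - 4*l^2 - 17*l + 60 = (l - 3)*(l^2 - l - 20) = (l - 5)*(l - 3)*(l + 4)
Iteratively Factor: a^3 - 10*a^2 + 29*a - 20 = (a - 5)*(a^2 - 5*a + 4) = (a - 5)*(a - 4)*(a - 1)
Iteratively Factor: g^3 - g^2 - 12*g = (g - 4)*(g^2 + 3*g) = (g - 4)*(g + 3)*(g)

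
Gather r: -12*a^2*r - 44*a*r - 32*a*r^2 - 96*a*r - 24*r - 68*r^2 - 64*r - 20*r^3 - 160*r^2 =-20*r^3 + r^2*(-32*a - 228) + r*(-12*a^2 - 140*a - 88)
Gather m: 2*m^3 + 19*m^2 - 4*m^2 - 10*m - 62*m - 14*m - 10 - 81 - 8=2*m^3 + 15*m^2 - 86*m - 99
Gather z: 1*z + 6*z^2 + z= 6*z^2 + 2*z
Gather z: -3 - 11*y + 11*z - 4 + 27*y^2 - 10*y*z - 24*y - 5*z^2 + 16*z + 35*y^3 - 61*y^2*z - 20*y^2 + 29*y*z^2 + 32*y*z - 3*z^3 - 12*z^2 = 35*y^3 + 7*y^2 - 35*y - 3*z^3 + z^2*(29*y - 17) + z*(-61*y^2 + 22*y + 27) - 7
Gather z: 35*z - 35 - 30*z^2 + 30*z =-30*z^2 + 65*z - 35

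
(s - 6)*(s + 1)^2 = s^3 - 4*s^2 - 11*s - 6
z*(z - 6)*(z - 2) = z^3 - 8*z^2 + 12*z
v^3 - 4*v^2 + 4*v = v*(v - 2)^2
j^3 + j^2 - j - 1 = (j - 1)*(j + 1)^2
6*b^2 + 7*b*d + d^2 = (b + d)*(6*b + d)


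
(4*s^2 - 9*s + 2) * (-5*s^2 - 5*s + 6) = -20*s^4 + 25*s^3 + 59*s^2 - 64*s + 12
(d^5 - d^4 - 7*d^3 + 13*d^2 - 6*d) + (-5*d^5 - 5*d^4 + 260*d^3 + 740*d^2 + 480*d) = -4*d^5 - 6*d^4 + 253*d^3 + 753*d^2 + 474*d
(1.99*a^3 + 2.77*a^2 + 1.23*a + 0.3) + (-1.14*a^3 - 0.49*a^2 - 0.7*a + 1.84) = 0.85*a^3 + 2.28*a^2 + 0.53*a + 2.14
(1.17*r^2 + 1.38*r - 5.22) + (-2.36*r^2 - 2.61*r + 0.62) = -1.19*r^2 - 1.23*r - 4.6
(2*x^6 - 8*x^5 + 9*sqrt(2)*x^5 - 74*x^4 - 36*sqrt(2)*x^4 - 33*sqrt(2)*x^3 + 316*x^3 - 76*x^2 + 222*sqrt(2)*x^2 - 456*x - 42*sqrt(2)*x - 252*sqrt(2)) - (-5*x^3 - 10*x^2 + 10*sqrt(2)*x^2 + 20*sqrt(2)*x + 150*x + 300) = 2*x^6 - 8*x^5 + 9*sqrt(2)*x^5 - 74*x^4 - 36*sqrt(2)*x^4 - 33*sqrt(2)*x^3 + 321*x^3 - 66*x^2 + 212*sqrt(2)*x^2 - 606*x - 62*sqrt(2)*x - 252*sqrt(2) - 300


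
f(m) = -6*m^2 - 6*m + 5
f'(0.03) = -6.36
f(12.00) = -931.00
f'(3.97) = -53.64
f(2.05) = -32.52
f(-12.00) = -787.00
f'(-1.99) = 17.88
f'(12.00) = -150.00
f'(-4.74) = 50.88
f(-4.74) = -101.37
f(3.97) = -113.39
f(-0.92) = 5.44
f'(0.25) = -9.00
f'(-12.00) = 138.00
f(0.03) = 4.81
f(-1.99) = -6.82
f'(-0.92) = 5.04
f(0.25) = 3.12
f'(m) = -12*m - 6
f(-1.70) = -2.14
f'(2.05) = -30.60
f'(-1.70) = 14.40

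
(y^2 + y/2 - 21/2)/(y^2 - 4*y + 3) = (y + 7/2)/(y - 1)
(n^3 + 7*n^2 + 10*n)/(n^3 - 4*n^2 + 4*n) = (n^2 + 7*n + 10)/(n^2 - 4*n + 4)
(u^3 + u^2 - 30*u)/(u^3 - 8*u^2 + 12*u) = (u^2 + u - 30)/(u^2 - 8*u + 12)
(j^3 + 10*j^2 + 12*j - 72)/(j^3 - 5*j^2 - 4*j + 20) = (j^2 + 12*j + 36)/(j^2 - 3*j - 10)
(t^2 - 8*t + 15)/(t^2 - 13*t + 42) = (t^2 - 8*t + 15)/(t^2 - 13*t + 42)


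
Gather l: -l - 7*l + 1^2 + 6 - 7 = -8*l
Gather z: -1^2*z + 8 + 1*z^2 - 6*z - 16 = z^2 - 7*z - 8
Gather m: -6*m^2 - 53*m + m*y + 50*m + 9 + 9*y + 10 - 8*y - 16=-6*m^2 + m*(y - 3) + y + 3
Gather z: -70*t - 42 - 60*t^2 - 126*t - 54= -60*t^2 - 196*t - 96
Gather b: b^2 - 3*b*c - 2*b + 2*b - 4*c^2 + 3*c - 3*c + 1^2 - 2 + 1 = b^2 - 3*b*c - 4*c^2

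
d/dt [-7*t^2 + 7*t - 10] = 7 - 14*t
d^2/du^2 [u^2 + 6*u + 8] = 2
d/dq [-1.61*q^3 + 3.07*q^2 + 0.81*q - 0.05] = -4.83*q^2 + 6.14*q + 0.81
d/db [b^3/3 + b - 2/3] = b^2 + 1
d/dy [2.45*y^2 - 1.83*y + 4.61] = 4.9*y - 1.83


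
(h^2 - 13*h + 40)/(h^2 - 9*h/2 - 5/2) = 2*(h - 8)/(2*h + 1)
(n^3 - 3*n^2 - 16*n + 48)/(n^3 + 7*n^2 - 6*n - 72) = (n - 4)/(n + 6)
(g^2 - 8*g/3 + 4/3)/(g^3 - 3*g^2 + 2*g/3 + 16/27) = 9*(g - 2)/(9*g^2 - 21*g - 8)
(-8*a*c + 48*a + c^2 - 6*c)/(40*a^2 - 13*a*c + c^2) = (6 - c)/(5*a - c)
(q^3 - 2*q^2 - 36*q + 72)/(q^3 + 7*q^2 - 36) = (q - 6)/(q + 3)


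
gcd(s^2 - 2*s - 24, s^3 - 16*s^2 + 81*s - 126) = s - 6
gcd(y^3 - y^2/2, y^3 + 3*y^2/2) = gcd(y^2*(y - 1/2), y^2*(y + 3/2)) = y^2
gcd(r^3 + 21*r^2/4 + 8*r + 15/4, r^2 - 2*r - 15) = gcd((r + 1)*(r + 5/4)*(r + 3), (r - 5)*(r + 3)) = r + 3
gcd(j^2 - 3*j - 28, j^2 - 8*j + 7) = j - 7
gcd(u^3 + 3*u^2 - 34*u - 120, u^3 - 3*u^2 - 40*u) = u + 5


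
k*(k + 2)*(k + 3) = k^3 + 5*k^2 + 6*k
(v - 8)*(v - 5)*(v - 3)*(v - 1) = v^4 - 17*v^3 + 95*v^2 - 199*v + 120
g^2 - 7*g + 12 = (g - 4)*(g - 3)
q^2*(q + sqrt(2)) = q^3 + sqrt(2)*q^2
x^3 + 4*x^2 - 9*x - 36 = (x - 3)*(x + 3)*(x + 4)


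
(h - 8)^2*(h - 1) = h^3 - 17*h^2 + 80*h - 64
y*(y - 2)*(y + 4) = y^3 + 2*y^2 - 8*y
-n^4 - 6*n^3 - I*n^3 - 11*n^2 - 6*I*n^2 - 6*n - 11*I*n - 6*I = (n + 2)*(n + 3)*(-I*n + 1)*(-I*n - I)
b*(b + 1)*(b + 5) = b^3 + 6*b^2 + 5*b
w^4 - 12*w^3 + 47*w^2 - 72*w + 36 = (w - 6)*(w - 3)*(w - 2)*(w - 1)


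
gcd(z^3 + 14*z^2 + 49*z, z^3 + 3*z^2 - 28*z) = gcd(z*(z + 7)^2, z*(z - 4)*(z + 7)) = z^2 + 7*z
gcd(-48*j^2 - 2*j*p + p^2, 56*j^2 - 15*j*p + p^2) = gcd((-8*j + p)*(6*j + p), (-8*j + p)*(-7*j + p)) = -8*j + p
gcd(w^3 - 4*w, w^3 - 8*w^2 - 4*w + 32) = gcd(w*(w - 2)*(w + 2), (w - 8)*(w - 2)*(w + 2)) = w^2 - 4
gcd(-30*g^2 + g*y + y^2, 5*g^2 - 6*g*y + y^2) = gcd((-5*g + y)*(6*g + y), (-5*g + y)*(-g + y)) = -5*g + y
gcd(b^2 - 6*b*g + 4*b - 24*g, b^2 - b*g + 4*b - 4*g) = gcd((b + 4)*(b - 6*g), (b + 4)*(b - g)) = b + 4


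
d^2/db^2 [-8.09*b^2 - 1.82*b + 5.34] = -16.1800000000000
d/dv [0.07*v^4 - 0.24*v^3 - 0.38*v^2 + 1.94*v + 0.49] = 0.28*v^3 - 0.72*v^2 - 0.76*v + 1.94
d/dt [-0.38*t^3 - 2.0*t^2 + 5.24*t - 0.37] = -1.14*t^2 - 4.0*t + 5.24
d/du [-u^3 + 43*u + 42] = 43 - 3*u^2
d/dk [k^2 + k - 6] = 2*k + 1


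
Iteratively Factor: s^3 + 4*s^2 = (s)*(s^2 + 4*s) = s*(s + 4)*(s)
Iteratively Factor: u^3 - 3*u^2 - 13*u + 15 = (u - 5)*(u^2 + 2*u - 3) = (u - 5)*(u - 1)*(u + 3)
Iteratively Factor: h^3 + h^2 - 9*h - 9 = (h + 3)*(h^2 - 2*h - 3) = (h - 3)*(h + 3)*(h + 1)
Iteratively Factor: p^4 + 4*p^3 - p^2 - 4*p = (p - 1)*(p^3 + 5*p^2 + 4*p) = (p - 1)*(p + 1)*(p^2 + 4*p) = (p - 1)*(p + 1)*(p + 4)*(p)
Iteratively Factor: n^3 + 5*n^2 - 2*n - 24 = (n - 2)*(n^2 + 7*n + 12) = (n - 2)*(n + 4)*(n + 3)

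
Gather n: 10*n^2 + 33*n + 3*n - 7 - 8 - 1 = 10*n^2 + 36*n - 16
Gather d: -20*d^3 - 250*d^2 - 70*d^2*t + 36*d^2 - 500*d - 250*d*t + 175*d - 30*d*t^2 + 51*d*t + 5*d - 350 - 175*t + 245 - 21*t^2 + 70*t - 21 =-20*d^3 + d^2*(-70*t - 214) + d*(-30*t^2 - 199*t - 320) - 21*t^2 - 105*t - 126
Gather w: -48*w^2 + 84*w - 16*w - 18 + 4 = -48*w^2 + 68*w - 14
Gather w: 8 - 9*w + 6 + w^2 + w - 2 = w^2 - 8*w + 12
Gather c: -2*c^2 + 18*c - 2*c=-2*c^2 + 16*c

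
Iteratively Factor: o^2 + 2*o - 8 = (o - 2)*(o + 4)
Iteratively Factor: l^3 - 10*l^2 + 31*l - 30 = (l - 2)*(l^2 - 8*l + 15) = (l - 3)*(l - 2)*(l - 5)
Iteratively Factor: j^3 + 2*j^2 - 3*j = (j - 1)*(j^2 + 3*j) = j*(j - 1)*(j + 3)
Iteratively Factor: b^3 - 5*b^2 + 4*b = (b)*(b^2 - 5*b + 4) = b*(b - 4)*(b - 1)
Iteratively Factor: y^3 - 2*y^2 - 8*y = (y)*(y^2 - 2*y - 8) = y*(y + 2)*(y - 4)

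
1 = 1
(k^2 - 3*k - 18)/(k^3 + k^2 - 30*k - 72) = 1/(k + 4)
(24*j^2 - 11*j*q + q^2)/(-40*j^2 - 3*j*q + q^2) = (-3*j + q)/(5*j + q)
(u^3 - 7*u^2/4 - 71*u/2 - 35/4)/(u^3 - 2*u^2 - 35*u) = (u + 1/4)/u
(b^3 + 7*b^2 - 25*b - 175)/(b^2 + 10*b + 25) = (b^2 + 2*b - 35)/(b + 5)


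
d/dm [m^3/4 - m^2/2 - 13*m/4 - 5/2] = 3*m^2/4 - m - 13/4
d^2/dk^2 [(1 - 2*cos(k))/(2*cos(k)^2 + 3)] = 2*(-36*sin(k)^4*cos(k) + 8*sin(k)^4 + 8*sin(k)^2 - 10*cos(k) + 3*cos(3*k) + 2*cos(5*k) - 10)/(2*sin(k)^2 - 5)^3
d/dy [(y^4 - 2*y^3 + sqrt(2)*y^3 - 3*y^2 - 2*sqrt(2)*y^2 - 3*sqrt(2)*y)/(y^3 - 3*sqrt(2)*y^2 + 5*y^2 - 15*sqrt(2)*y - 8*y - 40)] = (y^6 - 6*sqrt(2)*y^5 + 10*y^5 - 32*sqrt(2)*y^4 - 37*y^4 - 188*y^3 + 50*sqrt(2)*y^3 - 44*sqrt(2)*y^2 + 306*y^2 + 160*sqrt(2)*y + 240*y + 120*sqrt(2))/(y^6 - 6*sqrt(2)*y^5 + 10*y^5 - 60*sqrt(2)*y^4 + 27*y^4 - 102*sqrt(2)*y^3 + 20*y^3 + 114*y^2 + 480*sqrt(2)*y^2 + 640*y + 1200*sqrt(2)*y + 1600)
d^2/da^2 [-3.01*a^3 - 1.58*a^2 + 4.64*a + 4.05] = -18.06*a - 3.16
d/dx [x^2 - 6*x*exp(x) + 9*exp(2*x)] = -6*x*exp(x) + 2*x + 18*exp(2*x) - 6*exp(x)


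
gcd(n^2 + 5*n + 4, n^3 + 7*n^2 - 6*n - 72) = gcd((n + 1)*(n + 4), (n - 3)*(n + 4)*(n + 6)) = n + 4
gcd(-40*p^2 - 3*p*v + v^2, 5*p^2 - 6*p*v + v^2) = 1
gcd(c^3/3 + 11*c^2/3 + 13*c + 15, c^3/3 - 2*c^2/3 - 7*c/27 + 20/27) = 1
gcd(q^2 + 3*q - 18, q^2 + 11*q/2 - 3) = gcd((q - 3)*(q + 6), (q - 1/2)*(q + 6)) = q + 6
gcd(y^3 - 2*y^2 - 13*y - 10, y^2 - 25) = y - 5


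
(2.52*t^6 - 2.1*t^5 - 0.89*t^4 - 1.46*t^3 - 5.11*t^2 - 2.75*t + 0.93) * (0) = 0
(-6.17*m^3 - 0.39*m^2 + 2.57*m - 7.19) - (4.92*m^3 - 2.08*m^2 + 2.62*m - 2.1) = -11.09*m^3 + 1.69*m^2 - 0.0500000000000003*m - 5.09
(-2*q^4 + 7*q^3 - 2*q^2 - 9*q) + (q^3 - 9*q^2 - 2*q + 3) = -2*q^4 + 8*q^3 - 11*q^2 - 11*q + 3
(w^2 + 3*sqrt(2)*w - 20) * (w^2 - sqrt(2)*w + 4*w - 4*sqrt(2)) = w^4 + 2*sqrt(2)*w^3 + 4*w^3 - 26*w^2 + 8*sqrt(2)*w^2 - 104*w + 20*sqrt(2)*w + 80*sqrt(2)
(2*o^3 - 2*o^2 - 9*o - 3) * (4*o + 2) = 8*o^4 - 4*o^3 - 40*o^2 - 30*o - 6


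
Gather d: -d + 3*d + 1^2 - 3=2*d - 2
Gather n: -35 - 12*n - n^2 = -n^2 - 12*n - 35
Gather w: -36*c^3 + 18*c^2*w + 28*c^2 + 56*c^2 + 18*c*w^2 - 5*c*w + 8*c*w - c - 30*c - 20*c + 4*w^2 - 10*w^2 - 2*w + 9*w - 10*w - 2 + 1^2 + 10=-36*c^3 + 84*c^2 - 51*c + w^2*(18*c - 6) + w*(18*c^2 + 3*c - 3) + 9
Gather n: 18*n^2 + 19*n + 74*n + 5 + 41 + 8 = 18*n^2 + 93*n + 54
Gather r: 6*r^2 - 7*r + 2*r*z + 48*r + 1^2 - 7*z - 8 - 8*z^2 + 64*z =6*r^2 + r*(2*z + 41) - 8*z^2 + 57*z - 7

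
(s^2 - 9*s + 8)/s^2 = 1 - 9/s + 8/s^2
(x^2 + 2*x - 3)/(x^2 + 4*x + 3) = (x - 1)/(x + 1)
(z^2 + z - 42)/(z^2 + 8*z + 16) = (z^2 + z - 42)/(z^2 + 8*z + 16)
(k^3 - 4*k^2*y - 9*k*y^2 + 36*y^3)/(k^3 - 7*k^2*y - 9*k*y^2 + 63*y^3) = (-k + 4*y)/(-k + 7*y)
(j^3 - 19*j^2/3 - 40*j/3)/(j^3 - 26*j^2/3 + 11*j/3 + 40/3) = j*(3*j + 5)/(3*j^2 - 2*j - 5)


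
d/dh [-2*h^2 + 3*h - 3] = 3 - 4*h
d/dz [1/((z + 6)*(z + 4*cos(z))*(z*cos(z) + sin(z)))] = ((z + 6)*(z + 4*cos(z))*(z*sin(z) - 2*cos(z)) + (z + 6)*(z*cos(z) + sin(z))*(4*sin(z) - 1) - (z + 4*cos(z))*(z*cos(z) + sin(z)))/((z + 6)^2*(z + 4*cos(z))^2*(z*cos(z) + sin(z))^2)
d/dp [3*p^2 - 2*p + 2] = 6*p - 2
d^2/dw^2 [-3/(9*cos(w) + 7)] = 27*(9*cos(w)^2 - 7*cos(w) - 18)/(9*cos(w) + 7)^3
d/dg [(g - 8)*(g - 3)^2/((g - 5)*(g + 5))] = (g^4 - 132*g^2 + 844*g - 1425)/(g^4 - 50*g^2 + 625)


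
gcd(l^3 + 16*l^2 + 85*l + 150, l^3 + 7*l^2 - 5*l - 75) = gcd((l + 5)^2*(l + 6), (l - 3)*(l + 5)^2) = l^2 + 10*l + 25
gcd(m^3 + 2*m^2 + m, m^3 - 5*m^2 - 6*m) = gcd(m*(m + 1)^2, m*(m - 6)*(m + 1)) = m^2 + m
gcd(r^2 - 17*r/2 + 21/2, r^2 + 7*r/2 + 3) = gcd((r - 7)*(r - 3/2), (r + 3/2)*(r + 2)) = 1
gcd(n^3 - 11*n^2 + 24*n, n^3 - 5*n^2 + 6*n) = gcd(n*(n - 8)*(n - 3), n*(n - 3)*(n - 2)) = n^2 - 3*n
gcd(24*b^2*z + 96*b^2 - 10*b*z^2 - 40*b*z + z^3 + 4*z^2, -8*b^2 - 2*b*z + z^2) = -4*b + z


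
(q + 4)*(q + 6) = q^2 + 10*q + 24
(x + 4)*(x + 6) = x^2 + 10*x + 24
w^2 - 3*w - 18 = (w - 6)*(w + 3)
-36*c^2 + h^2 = (-6*c + h)*(6*c + h)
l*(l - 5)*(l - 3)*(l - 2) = l^4 - 10*l^3 + 31*l^2 - 30*l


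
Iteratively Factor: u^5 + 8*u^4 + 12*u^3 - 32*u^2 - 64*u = (u + 4)*(u^4 + 4*u^3 - 4*u^2 - 16*u) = (u + 2)*(u + 4)*(u^3 + 2*u^2 - 8*u) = (u + 2)*(u + 4)^2*(u^2 - 2*u) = (u - 2)*(u + 2)*(u + 4)^2*(u)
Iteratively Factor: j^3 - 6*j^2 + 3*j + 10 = (j - 5)*(j^2 - j - 2) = (j - 5)*(j - 2)*(j + 1)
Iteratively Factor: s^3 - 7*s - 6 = (s + 1)*(s^2 - s - 6) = (s - 3)*(s + 1)*(s + 2)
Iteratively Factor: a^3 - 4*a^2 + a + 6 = (a - 2)*(a^2 - 2*a - 3) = (a - 3)*(a - 2)*(a + 1)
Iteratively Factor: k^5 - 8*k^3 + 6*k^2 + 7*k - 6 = (k + 1)*(k^4 - k^3 - 7*k^2 + 13*k - 6) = (k - 1)*(k + 1)*(k^3 - 7*k + 6) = (k - 1)*(k + 1)*(k + 3)*(k^2 - 3*k + 2) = (k - 2)*(k - 1)*(k + 1)*(k + 3)*(k - 1)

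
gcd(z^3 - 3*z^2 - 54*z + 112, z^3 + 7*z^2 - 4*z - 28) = z^2 + 5*z - 14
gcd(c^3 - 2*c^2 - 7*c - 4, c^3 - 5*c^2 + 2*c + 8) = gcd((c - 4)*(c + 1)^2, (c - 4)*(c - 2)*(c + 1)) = c^2 - 3*c - 4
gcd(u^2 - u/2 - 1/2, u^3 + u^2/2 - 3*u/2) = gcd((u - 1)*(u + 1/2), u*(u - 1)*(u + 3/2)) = u - 1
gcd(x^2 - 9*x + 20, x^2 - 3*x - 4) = x - 4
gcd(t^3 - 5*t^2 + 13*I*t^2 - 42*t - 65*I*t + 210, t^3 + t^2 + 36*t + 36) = t + 6*I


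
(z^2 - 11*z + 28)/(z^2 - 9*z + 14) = (z - 4)/(z - 2)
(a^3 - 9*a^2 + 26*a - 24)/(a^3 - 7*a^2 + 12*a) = (a - 2)/a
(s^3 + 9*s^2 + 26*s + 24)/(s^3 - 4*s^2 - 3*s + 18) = (s^2 + 7*s + 12)/(s^2 - 6*s + 9)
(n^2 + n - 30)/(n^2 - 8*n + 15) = (n + 6)/(n - 3)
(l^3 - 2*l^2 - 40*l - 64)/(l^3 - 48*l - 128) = (l + 2)/(l + 4)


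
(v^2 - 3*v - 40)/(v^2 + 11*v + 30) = (v - 8)/(v + 6)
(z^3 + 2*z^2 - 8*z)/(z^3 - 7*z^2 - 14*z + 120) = z*(z - 2)/(z^2 - 11*z + 30)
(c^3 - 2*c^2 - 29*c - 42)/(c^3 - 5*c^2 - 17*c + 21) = (c + 2)/(c - 1)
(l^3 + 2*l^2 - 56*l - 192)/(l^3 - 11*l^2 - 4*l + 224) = (l + 6)/(l - 7)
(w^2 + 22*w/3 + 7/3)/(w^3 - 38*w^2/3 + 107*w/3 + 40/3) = (w + 7)/(w^2 - 13*w + 40)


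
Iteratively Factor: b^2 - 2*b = (b - 2)*(b)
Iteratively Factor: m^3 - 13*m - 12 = (m + 1)*(m^2 - m - 12) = (m + 1)*(m + 3)*(m - 4)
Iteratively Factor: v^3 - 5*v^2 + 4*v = (v - 4)*(v^2 - v) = (v - 4)*(v - 1)*(v)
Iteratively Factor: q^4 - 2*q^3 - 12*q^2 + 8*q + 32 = (q - 2)*(q^3 - 12*q - 16) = (q - 2)*(q + 2)*(q^2 - 2*q - 8) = (q - 4)*(q - 2)*(q + 2)*(q + 2)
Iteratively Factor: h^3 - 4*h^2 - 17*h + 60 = (h + 4)*(h^2 - 8*h + 15) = (h - 3)*(h + 4)*(h - 5)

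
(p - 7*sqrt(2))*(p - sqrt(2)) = p^2 - 8*sqrt(2)*p + 14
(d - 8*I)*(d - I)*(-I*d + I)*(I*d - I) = d^4 - 2*d^3 - 9*I*d^3 - 7*d^2 + 18*I*d^2 + 16*d - 9*I*d - 8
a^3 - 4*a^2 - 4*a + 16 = (a - 4)*(a - 2)*(a + 2)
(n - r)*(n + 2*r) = n^2 + n*r - 2*r^2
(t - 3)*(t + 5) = t^2 + 2*t - 15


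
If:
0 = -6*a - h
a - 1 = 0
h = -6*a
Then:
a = 1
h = -6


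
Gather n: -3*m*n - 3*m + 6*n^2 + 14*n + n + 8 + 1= -3*m + 6*n^2 + n*(15 - 3*m) + 9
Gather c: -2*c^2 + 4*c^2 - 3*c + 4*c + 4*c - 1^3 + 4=2*c^2 + 5*c + 3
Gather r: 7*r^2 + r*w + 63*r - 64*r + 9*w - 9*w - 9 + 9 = 7*r^2 + r*(w - 1)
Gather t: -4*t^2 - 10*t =-4*t^2 - 10*t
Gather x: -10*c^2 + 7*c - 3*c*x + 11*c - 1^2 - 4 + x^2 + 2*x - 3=-10*c^2 + 18*c + x^2 + x*(2 - 3*c) - 8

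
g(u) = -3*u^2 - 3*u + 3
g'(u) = -6*u - 3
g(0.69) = -0.50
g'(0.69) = -7.14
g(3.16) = -36.44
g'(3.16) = -21.96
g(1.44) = -7.54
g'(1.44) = -11.64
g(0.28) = 1.92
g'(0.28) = -4.68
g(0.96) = -2.64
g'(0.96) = -8.76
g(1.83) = -12.54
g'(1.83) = -13.98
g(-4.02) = -33.42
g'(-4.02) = 21.12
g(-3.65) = -26.02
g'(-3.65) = 18.90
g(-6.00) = -87.00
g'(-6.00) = 33.00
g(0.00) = 3.00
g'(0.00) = -3.00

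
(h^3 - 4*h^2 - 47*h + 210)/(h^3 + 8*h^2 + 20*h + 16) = (h^3 - 4*h^2 - 47*h + 210)/(h^3 + 8*h^2 + 20*h + 16)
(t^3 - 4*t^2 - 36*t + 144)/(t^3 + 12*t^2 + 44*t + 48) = (t^2 - 10*t + 24)/(t^2 + 6*t + 8)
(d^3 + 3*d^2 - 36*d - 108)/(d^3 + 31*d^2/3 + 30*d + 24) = 3*(d - 6)/(3*d + 4)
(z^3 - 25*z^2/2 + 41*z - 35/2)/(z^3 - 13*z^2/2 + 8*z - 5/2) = (z - 7)/(z - 1)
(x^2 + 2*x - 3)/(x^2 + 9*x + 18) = (x - 1)/(x + 6)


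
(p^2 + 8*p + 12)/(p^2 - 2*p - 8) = (p + 6)/(p - 4)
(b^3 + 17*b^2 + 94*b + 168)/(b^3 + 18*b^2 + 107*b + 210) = (b + 4)/(b + 5)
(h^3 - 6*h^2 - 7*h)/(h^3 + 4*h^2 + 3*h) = (h - 7)/(h + 3)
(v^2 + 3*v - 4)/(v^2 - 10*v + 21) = (v^2 + 3*v - 4)/(v^2 - 10*v + 21)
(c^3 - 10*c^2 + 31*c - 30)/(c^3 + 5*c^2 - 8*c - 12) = (c^2 - 8*c + 15)/(c^2 + 7*c + 6)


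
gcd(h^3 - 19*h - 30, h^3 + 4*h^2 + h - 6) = h^2 + 5*h + 6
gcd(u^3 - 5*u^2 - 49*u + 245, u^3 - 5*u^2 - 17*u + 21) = u - 7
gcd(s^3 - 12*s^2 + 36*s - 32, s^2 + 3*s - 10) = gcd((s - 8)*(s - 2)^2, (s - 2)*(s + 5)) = s - 2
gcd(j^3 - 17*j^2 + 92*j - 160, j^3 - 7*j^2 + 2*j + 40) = j^2 - 9*j + 20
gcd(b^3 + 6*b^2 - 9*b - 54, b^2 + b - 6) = b + 3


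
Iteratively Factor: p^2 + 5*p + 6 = (p + 3)*(p + 2)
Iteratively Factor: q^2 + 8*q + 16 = (q + 4)*(q + 4)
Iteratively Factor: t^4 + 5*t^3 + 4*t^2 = (t)*(t^3 + 5*t^2 + 4*t) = t*(t + 4)*(t^2 + t) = t^2*(t + 4)*(t + 1)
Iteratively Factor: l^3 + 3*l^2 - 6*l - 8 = (l - 2)*(l^2 + 5*l + 4) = (l - 2)*(l + 1)*(l + 4)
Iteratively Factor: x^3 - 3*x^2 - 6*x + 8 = (x + 2)*(x^2 - 5*x + 4) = (x - 4)*(x + 2)*(x - 1)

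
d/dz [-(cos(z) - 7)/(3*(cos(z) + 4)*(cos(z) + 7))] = (sin(z)^2 + 14*cos(z) + 104)*sin(z)/(3*(cos(z) + 4)^2*(cos(z) + 7)^2)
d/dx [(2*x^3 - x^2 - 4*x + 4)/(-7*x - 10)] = (-28*x^3 - 53*x^2 + 20*x + 68)/(49*x^2 + 140*x + 100)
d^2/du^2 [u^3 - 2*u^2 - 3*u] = 6*u - 4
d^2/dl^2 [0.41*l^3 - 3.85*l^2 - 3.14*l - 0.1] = 2.46*l - 7.7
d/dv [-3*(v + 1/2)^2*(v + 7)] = -9*v^2 - 48*v - 87/4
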